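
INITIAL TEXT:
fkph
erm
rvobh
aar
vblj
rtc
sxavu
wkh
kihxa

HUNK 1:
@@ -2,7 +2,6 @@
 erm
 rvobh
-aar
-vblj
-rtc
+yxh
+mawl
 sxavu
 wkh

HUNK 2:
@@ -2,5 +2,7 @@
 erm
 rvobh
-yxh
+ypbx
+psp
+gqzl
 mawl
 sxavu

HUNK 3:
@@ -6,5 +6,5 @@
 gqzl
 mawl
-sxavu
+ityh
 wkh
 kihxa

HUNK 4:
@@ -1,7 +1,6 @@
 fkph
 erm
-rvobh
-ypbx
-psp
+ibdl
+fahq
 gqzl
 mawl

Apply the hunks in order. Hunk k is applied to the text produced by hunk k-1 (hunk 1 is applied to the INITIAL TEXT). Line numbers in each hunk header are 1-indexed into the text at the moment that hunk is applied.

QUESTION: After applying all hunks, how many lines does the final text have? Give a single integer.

Answer: 9

Derivation:
Hunk 1: at line 2 remove [aar,vblj,rtc] add [yxh,mawl] -> 8 lines: fkph erm rvobh yxh mawl sxavu wkh kihxa
Hunk 2: at line 2 remove [yxh] add [ypbx,psp,gqzl] -> 10 lines: fkph erm rvobh ypbx psp gqzl mawl sxavu wkh kihxa
Hunk 3: at line 6 remove [sxavu] add [ityh] -> 10 lines: fkph erm rvobh ypbx psp gqzl mawl ityh wkh kihxa
Hunk 4: at line 1 remove [rvobh,ypbx,psp] add [ibdl,fahq] -> 9 lines: fkph erm ibdl fahq gqzl mawl ityh wkh kihxa
Final line count: 9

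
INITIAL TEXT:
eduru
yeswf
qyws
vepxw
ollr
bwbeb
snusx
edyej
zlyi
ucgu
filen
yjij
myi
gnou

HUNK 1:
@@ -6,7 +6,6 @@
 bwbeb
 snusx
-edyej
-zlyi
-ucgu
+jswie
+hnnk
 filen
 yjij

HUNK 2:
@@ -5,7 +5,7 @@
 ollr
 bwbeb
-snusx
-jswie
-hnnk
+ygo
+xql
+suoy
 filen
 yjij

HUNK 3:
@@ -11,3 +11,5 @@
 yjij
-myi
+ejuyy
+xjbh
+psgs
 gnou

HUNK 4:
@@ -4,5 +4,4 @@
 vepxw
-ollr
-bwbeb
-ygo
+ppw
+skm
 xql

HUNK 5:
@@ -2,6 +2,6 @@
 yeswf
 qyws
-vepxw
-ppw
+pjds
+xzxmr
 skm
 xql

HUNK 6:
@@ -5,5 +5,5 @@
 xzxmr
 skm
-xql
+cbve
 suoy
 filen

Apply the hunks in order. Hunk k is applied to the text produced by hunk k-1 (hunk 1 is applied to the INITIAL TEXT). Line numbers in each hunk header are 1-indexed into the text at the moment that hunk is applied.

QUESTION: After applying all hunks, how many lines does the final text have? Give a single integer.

Hunk 1: at line 6 remove [edyej,zlyi,ucgu] add [jswie,hnnk] -> 13 lines: eduru yeswf qyws vepxw ollr bwbeb snusx jswie hnnk filen yjij myi gnou
Hunk 2: at line 5 remove [snusx,jswie,hnnk] add [ygo,xql,suoy] -> 13 lines: eduru yeswf qyws vepxw ollr bwbeb ygo xql suoy filen yjij myi gnou
Hunk 3: at line 11 remove [myi] add [ejuyy,xjbh,psgs] -> 15 lines: eduru yeswf qyws vepxw ollr bwbeb ygo xql suoy filen yjij ejuyy xjbh psgs gnou
Hunk 4: at line 4 remove [ollr,bwbeb,ygo] add [ppw,skm] -> 14 lines: eduru yeswf qyws vepxw ppw skm xql suoy filen yjij ejuyy xjbh psgs gnou
Hunk 5: at line 2 remove [vepxw,ppw] add [pjds,xzxmr] -> 14 lines: eduru yeswf qyws pjds xzxmr skm xql suoy filen yjij ejuyy xjbh psgs gnou
Hunk 6: at line 5 remove [xql] add [cbve] -> 14 lines: eduru yeswf qyws pjds xzxmr skm cbve suoy filen yjij ejuyy xjbh psgs gnou
Final line count: 14

Answer: 14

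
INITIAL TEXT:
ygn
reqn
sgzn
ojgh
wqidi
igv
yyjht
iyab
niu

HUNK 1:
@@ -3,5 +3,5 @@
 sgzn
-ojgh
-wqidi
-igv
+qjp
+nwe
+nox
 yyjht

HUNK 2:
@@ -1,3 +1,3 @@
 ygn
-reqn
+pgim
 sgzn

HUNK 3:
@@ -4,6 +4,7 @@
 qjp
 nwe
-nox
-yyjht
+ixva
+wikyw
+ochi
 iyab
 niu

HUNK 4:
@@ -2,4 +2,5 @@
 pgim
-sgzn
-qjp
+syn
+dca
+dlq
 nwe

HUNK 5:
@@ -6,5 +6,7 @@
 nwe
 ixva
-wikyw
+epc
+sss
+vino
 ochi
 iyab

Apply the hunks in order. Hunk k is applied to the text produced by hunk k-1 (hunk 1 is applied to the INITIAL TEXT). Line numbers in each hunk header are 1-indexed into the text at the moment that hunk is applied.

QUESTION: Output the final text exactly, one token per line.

Hunk 1: at line 3 remove [ojgh,wqidi,igv] add [qjp,nwe,nox] -> 9 lines: ygn reqn sgzn qjp nwe nox yyjht iyab niu
Hunk 2: at line 1 remove [reqn] add [pgim] -> 9 lines: ygn pgim sgzn qjp nwe nox yyjht iyab niu
Hunk 3: at line 4 remove [nox,yyjht] add [ixva,wikyw,ochi] -> 10 lines: ygn pgim sgzn qjp nwe ixva wikyw ochi iyab niu
Hunk 4: at line 2 remove [sgzn,qjp] add [syn,dca,dlq] -> 11 lines: ygn pgim syn dca dlq nwe ixva wikyw ochi iyab niu
Hunk 5: at line 6 remove [wikyw] add [epc,sss,vino] -> 13 lines: ygn pgim syn dca dlq nwe ixva epc sss vino ochi iyab niu

Answer: ygn
pgim
syn
dca
dlq
nwe
ixva
epc
sss
vino
ochi
iyab
niu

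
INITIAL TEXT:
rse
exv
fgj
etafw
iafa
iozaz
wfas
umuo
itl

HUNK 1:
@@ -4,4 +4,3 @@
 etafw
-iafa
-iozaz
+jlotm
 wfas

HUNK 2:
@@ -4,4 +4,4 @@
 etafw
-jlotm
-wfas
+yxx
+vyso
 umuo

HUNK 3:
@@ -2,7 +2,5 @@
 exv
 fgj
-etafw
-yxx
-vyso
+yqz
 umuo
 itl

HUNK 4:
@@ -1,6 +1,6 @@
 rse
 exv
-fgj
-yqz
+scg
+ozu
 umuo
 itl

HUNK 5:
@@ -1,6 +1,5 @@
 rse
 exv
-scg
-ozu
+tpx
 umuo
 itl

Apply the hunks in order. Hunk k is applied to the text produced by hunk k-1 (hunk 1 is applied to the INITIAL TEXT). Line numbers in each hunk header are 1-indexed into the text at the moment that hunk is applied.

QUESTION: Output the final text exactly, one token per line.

Hunk 1: at line 4 remove [iafa,iozaz] add [jlotm] -> 8 lines: rse exv fgj etafw jlotm wfas umuo itl
Hunk 2: at line 4 remove [jlotm,wfas] add [yxx,vyso] -> 8 lines: rse exv fgj etafw yxx vyso umuo itl
Hunk 3: at line 2 remove [etafw,yxx,vyso] add [yqz] -> 6 lines: rse exv fgj yqz umuo itl
Hunk 4: at line 1 remove [fgj,yqz] add [scg,ozu] -> 6 lines: rse exv scg ozu umuo itl
Hunk 5: at line 1 remove [scg,ozu] add [tpx] -> 5 lines: rse exv tpx umuo itl

Answer: rse
exv
tpx
umuo
itl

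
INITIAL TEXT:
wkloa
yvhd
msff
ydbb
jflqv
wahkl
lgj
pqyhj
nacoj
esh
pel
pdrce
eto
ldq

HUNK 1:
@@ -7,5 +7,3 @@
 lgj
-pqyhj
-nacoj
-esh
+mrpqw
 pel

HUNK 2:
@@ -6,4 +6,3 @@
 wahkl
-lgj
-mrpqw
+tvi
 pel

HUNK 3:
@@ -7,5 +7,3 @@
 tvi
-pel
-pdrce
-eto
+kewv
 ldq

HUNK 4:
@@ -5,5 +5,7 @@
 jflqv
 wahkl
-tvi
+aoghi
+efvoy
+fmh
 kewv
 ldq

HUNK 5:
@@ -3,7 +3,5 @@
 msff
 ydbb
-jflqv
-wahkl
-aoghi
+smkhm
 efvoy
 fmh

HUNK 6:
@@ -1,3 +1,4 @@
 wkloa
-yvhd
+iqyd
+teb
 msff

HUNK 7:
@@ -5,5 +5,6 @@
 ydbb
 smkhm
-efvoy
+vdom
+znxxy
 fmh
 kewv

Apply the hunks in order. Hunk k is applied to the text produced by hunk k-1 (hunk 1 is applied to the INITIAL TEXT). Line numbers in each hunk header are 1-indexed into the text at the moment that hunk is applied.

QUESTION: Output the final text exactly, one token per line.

Answer: wkloa
iqyd
teb
msff
ydbb
smkhm
vdom
znxxy
fmh
kewv
ldq

Derivation:
Hunk 1: at line 7 remove [pqyhj,nacoj,esh] add [mrpqw] -> 12 lines: wkloa yvhd msff ydbb jflqv wahkl lgj mrpqw pel pdrce eto ldq
Hunk 2: at line 6 remove [lgj,mrpqw] add [tvi] -> 11 lines: wkloa yvhd msff ydbb jflqv wahkl tvi pel pdrce eto ldq
Hunk 3: at line 7 remove [pel,pdrce,eto] add [kewv] -> 9 lines: wkloa yvhd msff ydbb jflqv wahkl tvi kewv ldq
Hunk 4: at line 5 remove [tvi] add [aoghi,efvoy,fmh] -> 11 lines: wkloa yvhd msff ydbb jflqv wahkl aoghi efvoy fmh kewv ldq
Hunk 5: at line 3 remove [jflqv,wahkl,aoghi] add [smkhm] -> 9 lines: wkloa yvhd msff ydbb smkhm efvoy fmh kewv ldq
Hunk 6: at line 1 remove [yvhd] add [iqyd,teb] -> 10 lines: wkloa iqyd teb msff ydbb smkhm efvoy fmh kewv ldq
Hunk 7: at line 5 remove [efvoy] add [vdom,znxxy] -> 11 lines: wkloa iqyd teb msff ydbb smkhm vdom znxxy fmh kewv ldq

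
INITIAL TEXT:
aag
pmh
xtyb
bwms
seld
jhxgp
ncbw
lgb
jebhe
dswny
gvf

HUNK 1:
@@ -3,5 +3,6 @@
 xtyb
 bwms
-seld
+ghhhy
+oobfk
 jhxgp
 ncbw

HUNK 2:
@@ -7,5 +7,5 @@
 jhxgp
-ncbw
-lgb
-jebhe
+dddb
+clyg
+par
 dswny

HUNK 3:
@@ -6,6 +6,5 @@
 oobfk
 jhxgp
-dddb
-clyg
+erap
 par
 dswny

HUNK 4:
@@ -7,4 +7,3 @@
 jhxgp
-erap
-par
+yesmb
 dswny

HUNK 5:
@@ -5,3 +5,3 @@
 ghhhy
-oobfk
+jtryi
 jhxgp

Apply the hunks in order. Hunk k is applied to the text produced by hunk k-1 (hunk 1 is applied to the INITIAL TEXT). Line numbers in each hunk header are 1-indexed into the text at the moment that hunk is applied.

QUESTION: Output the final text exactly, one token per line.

Hunk 1: at line 3 remove [seld] add [ghhhy,oobfk] -> 12 lines: aag pmh xtyb bwms ghhhy oobfk jhxgp ncbw lgb jebhe dswny gvf
Hunk 2: at line 7 remove [ncbw,lgb,jebhe] add [dddb,clyg,par] -> 12 lines: aag pmh xtyb bwms ghhhy oobfk jhxgp dddb clyg par dswny gvf
Hunk 3: at line 6 remove [dddb,clyg] add [erap] -> 11 lines: aag pmh xtyb bwms ghhhy oobfk jhxgp erap par dswny gvf
Hunk 4: at line 7 remove [erap,par] add [yesmb] -> 10 lines: aag pmh xtyb bwms ghhhy oobfk jhxgp yesmb dswny gvf
Hunk 5: at line 5 remove [oobfk] add [jtryi] -> 10 lines: aag pmh xtyb bwms ghhhy jtryi jhxgp yesmb dswny gvf

Answer: aag
pmh
xtyb
bwms
ghhhy
jtryi
jhxgp
yesmb
dswny
gvf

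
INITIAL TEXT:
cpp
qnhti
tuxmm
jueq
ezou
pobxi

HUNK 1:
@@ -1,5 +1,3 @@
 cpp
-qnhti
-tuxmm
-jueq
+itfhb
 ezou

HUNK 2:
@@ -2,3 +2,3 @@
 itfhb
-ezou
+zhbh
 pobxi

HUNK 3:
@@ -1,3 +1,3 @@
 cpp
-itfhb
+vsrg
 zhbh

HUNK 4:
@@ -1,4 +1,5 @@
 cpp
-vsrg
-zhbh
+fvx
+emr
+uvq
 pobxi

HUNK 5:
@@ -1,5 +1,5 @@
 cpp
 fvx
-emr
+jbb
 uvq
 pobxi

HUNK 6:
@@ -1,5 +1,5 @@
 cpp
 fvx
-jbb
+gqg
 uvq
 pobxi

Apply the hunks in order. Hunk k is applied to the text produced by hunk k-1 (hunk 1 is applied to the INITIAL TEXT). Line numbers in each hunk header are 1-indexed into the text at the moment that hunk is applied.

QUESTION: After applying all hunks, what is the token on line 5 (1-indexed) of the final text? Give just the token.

Hunk 1: at line 1 remove [qnhti,tuxmm,jueq] add [itfhb] -> 4 lines: cpp itfhb ezou pobxi
Hunk 2: at line 2 remove [ezou] add [zhbh] -> 4 lines: cpp itfhb zhbh pobxi
Hunk 3: at line 1 remove [itfhb] add [vsrg] -> 4 lines: cpp vsrg zhbh pobxi
Hunk 4: at line 1 remove [vsrg,zhbh] add [fvx,emr,uvq] -> 5 lines: cpp fvx emr uvq pobxi
Hunk 5: at line 1 remove [emr] add [jbb] -> 5 lines: cpp fvx jbb uvq pobxi
Hunk 6: at line 1 remove [jbb] add [gqg] -> 5 lines: cpp fvx gqg uvq pobxi
Final line 5: pobxi

Answer: pobxi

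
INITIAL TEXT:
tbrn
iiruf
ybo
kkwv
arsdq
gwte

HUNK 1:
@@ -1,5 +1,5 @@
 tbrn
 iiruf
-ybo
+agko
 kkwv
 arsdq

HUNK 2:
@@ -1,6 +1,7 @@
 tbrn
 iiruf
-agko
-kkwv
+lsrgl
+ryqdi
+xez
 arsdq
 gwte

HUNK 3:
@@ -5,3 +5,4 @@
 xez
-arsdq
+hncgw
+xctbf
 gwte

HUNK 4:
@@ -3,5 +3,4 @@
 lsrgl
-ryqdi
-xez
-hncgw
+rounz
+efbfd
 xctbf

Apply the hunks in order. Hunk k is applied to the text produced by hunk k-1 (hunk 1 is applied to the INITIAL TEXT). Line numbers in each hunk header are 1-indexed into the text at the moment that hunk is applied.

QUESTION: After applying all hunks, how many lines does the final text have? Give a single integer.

Hunk 1: at line 1 remove [ybo] add [agko] -> 6 lines: tbrn iiruf agko kkwv arsdq gwte
Hunk 2: at line 1 remove [agko,kkwv] add [lsrgl,ryqdi,xez] -> 7 lines: tbrn iiruf lsrgl ryqdi xez arsdq gwte
Hunk 3: at line 5 remove [arsdq] add [hncgw,xctbf] -> 8 lines: tbrn iiruf lsrgl ryqdi xez hncgw xctbf gwte
Hunk 4: at line 3 remove [ryqdi,xez,hncgw] add [rounz,efbfd] -> 7 lines: tbrn iiruf lsrgl rounz efbfd xctbf gwte
Final line count: 7

Answer: 7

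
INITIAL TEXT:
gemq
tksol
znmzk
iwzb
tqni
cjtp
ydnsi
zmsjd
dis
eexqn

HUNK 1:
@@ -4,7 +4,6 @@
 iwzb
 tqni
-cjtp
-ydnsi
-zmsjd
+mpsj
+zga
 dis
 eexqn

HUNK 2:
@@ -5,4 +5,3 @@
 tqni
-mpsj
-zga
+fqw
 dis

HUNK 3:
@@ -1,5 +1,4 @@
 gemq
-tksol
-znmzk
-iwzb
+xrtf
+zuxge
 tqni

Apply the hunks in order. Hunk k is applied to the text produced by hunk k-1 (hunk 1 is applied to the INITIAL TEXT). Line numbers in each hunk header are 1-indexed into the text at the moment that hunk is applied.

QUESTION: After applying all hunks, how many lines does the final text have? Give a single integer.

Answer: 7

Derivation:
Hunk 1: at line 4 remove [cjtp,ydnsi,zmsjd] add [mpsj,zga] -> 9 lines: gemq tksol znmzk iwzb tqni mpsj zga dis eexqn
Hunk 2: at line 5 remove [mpsj,zga] add [fqw] -> 8 lines: gemq tksol znmzk iwzb tqni fqw dis eexqn
Hunk 3: at line 1 remove [tksol,znmzk,iwzb] add [xrtf,zuxge] -> 7 lines: gemq xrtf zuxge tqni fqw dis eexqn
Final line count: 7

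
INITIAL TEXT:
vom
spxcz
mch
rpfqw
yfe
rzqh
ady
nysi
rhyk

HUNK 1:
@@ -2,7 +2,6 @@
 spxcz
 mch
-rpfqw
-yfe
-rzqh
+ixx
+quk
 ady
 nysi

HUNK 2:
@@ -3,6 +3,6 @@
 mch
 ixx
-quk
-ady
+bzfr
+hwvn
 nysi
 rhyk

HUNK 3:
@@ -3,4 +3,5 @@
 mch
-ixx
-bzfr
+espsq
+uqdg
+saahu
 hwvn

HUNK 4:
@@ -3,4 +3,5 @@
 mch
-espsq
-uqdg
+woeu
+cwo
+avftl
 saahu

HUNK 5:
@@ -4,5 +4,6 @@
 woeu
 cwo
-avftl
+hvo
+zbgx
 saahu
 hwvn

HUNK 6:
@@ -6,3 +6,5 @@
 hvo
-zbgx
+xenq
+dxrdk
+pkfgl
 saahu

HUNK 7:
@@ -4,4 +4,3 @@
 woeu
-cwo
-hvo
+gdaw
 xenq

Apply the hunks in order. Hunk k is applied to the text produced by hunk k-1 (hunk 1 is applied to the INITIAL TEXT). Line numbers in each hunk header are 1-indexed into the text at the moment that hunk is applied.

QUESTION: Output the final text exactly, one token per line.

Hunk 1: at line 2 remove [rpfqw,yfe,rzqh] add [ixx,quk] -> 8 lines: vom spxcz mch ixx quk ady nysi rhyk
Hunk 2: at line 3 remove [quk,ady] add [bzfr,hwvn] -> 8 lines: vom spxcz mch ixx bzfr hwvn nysi rhyk
Hunk 3: at line 3 remove [ixx,bzfr] add [espsq,uqdg,saahu] -> 9 lines: vom spxcz mch espsq uqdg saahu hwvn nysi rhyk
Hunk 4: at line 3 remove [espsq,uqdg] add [woeu,cwo,avftl] -> 10 lines: vom spxcz mch woeu cwo avftl saahu hwvn nysi rhyk
Hunk 5: at line 4 remove [avftl] add [hvo,zbgx] -> 11 lines: vom spxcz mch woeu cwo hvo zbgx saahu hwvn nysi rhyk
Hunk 6: at line 6 remove [zbgx] add [xenq,dxrdk,pkfgl] -> 13 lines: vom spxcz mch woeu cwo hvo xenq dxrdk pkfgl saahu hwvn nysi rhyk
Hunk 7: at line 4 remove [cwo,hvo] add [gdaw] -> 12 lines: vom spxcz mch woeu gdaw xenq dxrdk pkfgl saahu hwvn nysi rhyk

Answer: vom
spxcz
mch
woeu
gdaw
xenq
dxrdk
pkfgl
saahu
hwvn
nysi
rhyk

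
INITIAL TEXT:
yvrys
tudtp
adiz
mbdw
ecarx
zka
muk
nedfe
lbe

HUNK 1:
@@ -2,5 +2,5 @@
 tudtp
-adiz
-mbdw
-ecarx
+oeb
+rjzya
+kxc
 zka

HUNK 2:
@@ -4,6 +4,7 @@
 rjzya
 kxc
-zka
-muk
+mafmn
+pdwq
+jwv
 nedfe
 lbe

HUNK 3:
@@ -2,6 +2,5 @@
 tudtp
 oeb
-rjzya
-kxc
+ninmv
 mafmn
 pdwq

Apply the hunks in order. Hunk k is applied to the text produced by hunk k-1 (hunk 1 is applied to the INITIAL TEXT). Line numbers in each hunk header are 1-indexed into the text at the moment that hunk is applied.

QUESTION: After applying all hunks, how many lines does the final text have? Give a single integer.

Hunk 1: at line 2 remove [adiz,mbdw,ecarx] add [oeb,rjzya,kxc] -> 9 lines: yvrys tudtp oeb rjzya kxc zka muk nedfe lbe
Hunk 2: at line 4 remove [zka,muk] add [mafmn,pdwq,jwv] -> 10 lines: yvrys tudtp oeb rjzya kxc mafmn pdwq jwv nedfe lbe
Hunk 3: at line 2 remove [rjzya,kxc] add [ninmv] -> 9 lines: yvrys tudtp oeb ninmv mafmn pdwq jwv nedfe lbe
Final line count: 9

Answer: 9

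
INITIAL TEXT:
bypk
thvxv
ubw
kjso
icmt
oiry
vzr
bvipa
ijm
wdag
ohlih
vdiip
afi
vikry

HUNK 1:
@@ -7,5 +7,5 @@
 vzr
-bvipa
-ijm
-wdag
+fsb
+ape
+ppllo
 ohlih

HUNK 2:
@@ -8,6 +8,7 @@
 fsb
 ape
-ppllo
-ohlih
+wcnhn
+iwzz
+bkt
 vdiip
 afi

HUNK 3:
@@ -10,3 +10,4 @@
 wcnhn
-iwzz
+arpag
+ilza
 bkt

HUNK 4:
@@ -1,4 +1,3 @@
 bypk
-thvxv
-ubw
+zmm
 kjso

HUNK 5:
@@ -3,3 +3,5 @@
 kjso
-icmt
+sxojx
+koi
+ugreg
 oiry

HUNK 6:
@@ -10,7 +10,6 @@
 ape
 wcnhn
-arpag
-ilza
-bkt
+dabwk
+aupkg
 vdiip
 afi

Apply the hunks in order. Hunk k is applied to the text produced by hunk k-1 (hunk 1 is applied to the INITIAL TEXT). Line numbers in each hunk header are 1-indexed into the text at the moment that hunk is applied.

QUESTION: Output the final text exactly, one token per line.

Hunk 1: at line 7 remove [bvipa,ijm,wdag] add [fsb,ape,ppllo] -> 14 lines: bypk thvxv ubw kjso icmt oiry vzr fsb ape ppllo ohlih vdiip afi vikry
Hunk 2: at line 8 remove [ppllo,ohlih] add [wcnhn,iwzz,bkt] -> 15 lines: bypk thvxv ubw kjso icmt oiry vzr fsb ape wcnhn iwzz bkt vdiip afi vikry
Hunk 3: at line 10 remove [iwzz] add [arpag,ilza] -> 16 lines: bypk thvxv ubw kjso icmt oiry vzr fsb ape wcnhn arpag ilza bkt vdiip afi vikry
Hunk 4: at line 1 remove [thvxv,ubw] add [zmm] -> 15 lines: bypk zmm kjso icmt oiry vzr fsb ape wcnhn arpag ilza bkt vdiip afi vikry
Hunk 5: at line 3 remove [icmt] add [sxojx,koi,ugreg] -> 17 lines: bypk zmm kjso sxojx koi ugreg oiry vzr fsb ape wcnhn arpag ilza bkt vdiip afi vikry
Hunk 6: at line 10 remove [arpag,ilza,bkt] add [dabwk,aupkg] -> 16 lines: bypk zmm kjso sxojx koi ugreg oiry vzr fsb ape wcnhn dabwk aupkg vdiip afi vikry

Answer: bypk
zmm
kjso
sxojx
koi
ugreg
oiry
vzr
fsb
ape
wcnhn
dabwk
aupkg
vdiip
afi
vikry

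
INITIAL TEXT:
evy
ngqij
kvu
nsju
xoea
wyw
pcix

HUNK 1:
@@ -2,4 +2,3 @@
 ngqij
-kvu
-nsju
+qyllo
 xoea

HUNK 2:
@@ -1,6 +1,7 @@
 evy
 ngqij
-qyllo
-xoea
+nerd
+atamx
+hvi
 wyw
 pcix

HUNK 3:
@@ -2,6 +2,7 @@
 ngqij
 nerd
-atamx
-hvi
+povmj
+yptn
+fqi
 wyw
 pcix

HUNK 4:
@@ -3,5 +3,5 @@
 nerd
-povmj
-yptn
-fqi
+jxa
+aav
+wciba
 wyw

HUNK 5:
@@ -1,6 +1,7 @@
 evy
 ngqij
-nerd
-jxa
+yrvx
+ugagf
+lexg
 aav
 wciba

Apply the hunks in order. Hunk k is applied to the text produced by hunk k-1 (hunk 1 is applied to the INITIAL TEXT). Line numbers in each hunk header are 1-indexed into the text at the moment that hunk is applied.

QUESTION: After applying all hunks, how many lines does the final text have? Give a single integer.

Hunk 1: at line 2 remove [kvu,nsju] add [qyllo] -> 6 lines: evy ngqij qyllo xoea wyw pcix
Hunk 2: at line 1 remove [qyllo,xoea] add [nerd,atamx,hvi] -> 7 lines: evy ngqij nerd atamx hvi wyw pcix
Hunk 3: at line 2 remove [atamx,hvi] add [povmj,yptn,fqi] -> 8 lines: evy ngqij nerd povmj yptn fqi wyw pcix
Hunk 4: at line 3 remove [povmj,yptn,fqi] add [jxa,aav,wciba] -> 8 lines: evy ngqij nerd jxa aav wciba wyw pcix
Hunk 5: at line 1 remove [nerd,jxa] add [yrvx,ugagf,lexg] -> 9 lines: evy ngqij yrvx ugagf lexg aav wciba wyw pcix
Final line count: 9

Answer: 9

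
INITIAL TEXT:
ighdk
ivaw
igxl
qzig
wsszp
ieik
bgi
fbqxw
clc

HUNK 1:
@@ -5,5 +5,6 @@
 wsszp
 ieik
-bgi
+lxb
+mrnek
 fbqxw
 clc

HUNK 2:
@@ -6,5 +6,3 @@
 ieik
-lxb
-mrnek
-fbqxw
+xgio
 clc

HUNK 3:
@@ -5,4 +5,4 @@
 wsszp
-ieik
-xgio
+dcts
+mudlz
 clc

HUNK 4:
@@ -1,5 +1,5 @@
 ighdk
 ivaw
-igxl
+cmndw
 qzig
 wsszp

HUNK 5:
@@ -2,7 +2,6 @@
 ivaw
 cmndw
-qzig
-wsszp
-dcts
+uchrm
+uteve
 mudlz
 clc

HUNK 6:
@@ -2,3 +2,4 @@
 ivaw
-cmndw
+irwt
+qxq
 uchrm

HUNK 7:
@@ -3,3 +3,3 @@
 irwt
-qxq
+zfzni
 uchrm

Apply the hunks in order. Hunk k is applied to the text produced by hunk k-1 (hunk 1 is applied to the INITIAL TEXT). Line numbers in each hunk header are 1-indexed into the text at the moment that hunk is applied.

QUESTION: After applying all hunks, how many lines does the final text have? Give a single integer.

Hunk 1: at line 5 remove [bgi] add [lxb,mrnek] -> 10 lines: ighdk ivaw igxl qzig wsszp ieik lxb mrnek fbqxw clc
Hunk 2: at line 6 remove [lxb,mrnek,fbqxw] add [xgio] -> 8 lines: ighdk ivaw igxl qzig wsszp ieik xgio clc
Hunk 3: at line 5 remove [ieik,xgio] add [dcts,mudlz] -> 8 lines: ighdk ivaw igxl qzig wsszp dcts mudlz clc
Hunk 4: at line 1 remove [igxl] add [cmndw] -> 8 lines: ighdk ivaw cmndw qzig wsszp dcts mudlz clc
Hunk 5: at line 2 remove [qzig,wsszp,dcts] add [uchrm,uteve] -> 7 lines: ighdk ivaw cmndw uchrm uteve mudlz clc
Hunk 6: at line 2 remove [cmndw] add [irwt,qxq] -> 8 lines: ighdk ivaw irwt qxq uchrm uteve mudlz clc
Hunk 7: at line 3 remove [qxq] add [zfzni] -> 8 lines: ighdk ivaw irwt zfzni uchrm uteve mudlz clc
Final line count: 8

Answer: 8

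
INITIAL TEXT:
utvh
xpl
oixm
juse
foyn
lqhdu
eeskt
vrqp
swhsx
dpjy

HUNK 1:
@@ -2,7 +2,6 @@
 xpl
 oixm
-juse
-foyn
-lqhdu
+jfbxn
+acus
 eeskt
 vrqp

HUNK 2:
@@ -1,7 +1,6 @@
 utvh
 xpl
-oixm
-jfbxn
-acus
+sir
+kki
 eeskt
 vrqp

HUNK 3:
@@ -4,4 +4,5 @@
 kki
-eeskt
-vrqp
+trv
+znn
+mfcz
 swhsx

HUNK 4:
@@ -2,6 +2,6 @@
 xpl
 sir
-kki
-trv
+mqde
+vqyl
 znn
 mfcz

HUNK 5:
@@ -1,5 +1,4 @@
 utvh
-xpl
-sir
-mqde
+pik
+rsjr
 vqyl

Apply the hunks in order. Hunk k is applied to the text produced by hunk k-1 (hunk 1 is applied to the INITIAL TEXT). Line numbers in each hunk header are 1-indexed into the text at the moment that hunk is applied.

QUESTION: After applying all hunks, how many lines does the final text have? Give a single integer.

Hunk 1: at line 2 remove [juse,foyn,lqhdu] add [jfbxn,acus] -> 9 lines: utvh xpl oixm jfbxn acus eeskt vrqp swhsx dpjy
Hunk 2: at line 1 remove [oixm,jfbxn,acus] add [sir,kki] -> 8 lines: utvh xpl sir kki eeskt vrqp swhsx dpjy
Hunk 3: at line 4 remove [eeskt,vrqp] add [trv,znn,mfcz] -> 9 lines: utvh xpl sir kki trv znn mfcz swhsx dpjy
Hunk 4: at line 2 remove [kki,trv] add [mqde,vqyl] -> 9 lines: utvh xpl sir mqde vqyl znn mfcz swhsx dpjy
Hunk 5: at line 1 remove [xpl,sir,mqde] add [pik,rsjr] -> 8 lines: utvh pik rsjr vqyl znn mfcz swhsx dpjy
Final line count: 8

Answer: 8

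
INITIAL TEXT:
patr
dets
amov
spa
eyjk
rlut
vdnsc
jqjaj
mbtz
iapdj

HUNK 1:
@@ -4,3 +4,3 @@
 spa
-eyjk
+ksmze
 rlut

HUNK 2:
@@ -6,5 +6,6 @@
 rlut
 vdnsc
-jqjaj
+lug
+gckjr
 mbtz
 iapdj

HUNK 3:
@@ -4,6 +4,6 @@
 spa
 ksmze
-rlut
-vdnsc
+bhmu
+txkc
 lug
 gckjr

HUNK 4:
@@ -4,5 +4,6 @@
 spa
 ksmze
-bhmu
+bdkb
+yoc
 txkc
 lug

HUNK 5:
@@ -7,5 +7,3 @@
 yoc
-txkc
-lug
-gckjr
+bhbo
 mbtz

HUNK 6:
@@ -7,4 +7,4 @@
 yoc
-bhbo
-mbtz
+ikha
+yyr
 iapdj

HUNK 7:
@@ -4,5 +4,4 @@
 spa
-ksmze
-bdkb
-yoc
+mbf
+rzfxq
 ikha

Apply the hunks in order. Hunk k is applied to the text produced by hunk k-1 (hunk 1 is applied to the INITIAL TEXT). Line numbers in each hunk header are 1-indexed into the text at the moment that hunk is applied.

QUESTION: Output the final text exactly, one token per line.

Hunk 1: at line 4 remove [eyjk] add [ksmze] -> 10 lines: patr dets amov spa ksmze rlut vdnsc jqjaj mbtz iapdj
Hunk 2: at line 6 remove [jqjaj] add [lug,gckjr] -> 11 lines: patr dets amov spa ksmze rlut vdnsc lug gckjr mbtz iapdj
Hunk 3: at line 4 remove [rlut,vdnsc] add [bhmu,txkc] -> 11 lines: patr dets amov spa ksmze bhmu txkc lug gckjr mbtz iapdj
Hunk 4: at line 4 remove [bhmu] add [bdkb,yoc] -> 12 lines: patr dets amov spa ksmze bdkb yoc txkc lug gckjr mbtz iapdj
Hunk 5: at line 7 remove [txkc,lug,gckjr] add [bhbo] -> 10 lines: patr dets amov spa ksmze bdkb yoc bhbo mbtz iapdj
Hunk 6: at line 7 remove [bhbo,mbtz] add [ikha,yyr] -> 10 lines: patr dets amov spa ksmze bdkb yoc ikha yyr iapdj
Hunk 7: at line 4 remove [ksmze,bdkb,yoc] add [mbf,rzfxq] -> 9 lines: patr dets amov spa mbf rzfxq ikha yyr iapdj

Answer: patr
dets
amov
spa
mbf
rzfxq
ikha
yyr
iapdj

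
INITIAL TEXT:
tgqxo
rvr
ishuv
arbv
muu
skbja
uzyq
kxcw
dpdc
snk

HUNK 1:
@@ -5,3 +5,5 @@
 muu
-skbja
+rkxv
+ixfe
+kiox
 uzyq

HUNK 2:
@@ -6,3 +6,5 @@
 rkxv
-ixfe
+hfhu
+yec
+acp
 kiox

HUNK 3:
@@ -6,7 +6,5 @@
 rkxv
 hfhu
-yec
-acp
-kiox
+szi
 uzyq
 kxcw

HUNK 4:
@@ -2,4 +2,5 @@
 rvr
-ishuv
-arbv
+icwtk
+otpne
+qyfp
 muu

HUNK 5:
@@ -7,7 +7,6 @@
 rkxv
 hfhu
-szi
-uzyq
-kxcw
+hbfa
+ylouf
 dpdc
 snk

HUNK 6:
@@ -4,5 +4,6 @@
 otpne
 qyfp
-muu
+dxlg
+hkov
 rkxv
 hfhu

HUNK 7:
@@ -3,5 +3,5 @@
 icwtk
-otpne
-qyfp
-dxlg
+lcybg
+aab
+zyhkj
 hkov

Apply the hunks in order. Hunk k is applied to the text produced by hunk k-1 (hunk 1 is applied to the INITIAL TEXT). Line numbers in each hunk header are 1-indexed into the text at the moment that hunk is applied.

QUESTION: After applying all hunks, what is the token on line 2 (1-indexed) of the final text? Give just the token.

Hunk 1: at line 5 remove [skbja] add [rkxv,ixfe,kiox] -> 12 lines: tgqxo rvr ishuv arbv muu rkxv ixfe kiox uzyq kxcw dpdc snk
Hunk 2: at line 6 remove [ixfe] add [hfhu,yec,acp] -> 14 lines: tgqxo rvr ishuv arbv muu rkxv hfhu yec acp kiox uzyq kxcw dpdc snk
Hunk 3: at line 6 remove [yec,acp,kiox] add [szi] -> 12 lines: tgqxo rvr ishuv arbv muu rkxv hfhu szi uzyq kxcw dpdc snk
Hunk 4: at line 2 remove [ishuv,arbv] add [icwtk,otpne,qyfp] -> 13 lines: tgqxo rvr icwtk otpne qyfp muu rkxv hfhu szi uzyq kxcw dpdc snk
Hunk 5: at line 7 remove [szi,uzyq,kxcw] add [hbfa,ylouf] -> 12 lines: tgqxo rvr icwtk otpne qyfp muu rkxv hfhu hbfa ylouf dpdc snk
Hunk 6: at line 4 remove [muu] add [dxlg,hkov] -> 13 lines: tgqxo rvr icwtk otpne qyfp dxlg hkov rkxv hfhu hbfa ylouf dpdc snk
Hunk 7: at line 3 remove [otpne,qyfp,dxlg] add [lcybg,aab,zyhkj] -> 13 lines: tgqxo rvr icwtk lcybg aab zyhkj hkov rkxv hfhu hbfa ylouf dpdc snk
Final line 2: rvr

Answer: rvr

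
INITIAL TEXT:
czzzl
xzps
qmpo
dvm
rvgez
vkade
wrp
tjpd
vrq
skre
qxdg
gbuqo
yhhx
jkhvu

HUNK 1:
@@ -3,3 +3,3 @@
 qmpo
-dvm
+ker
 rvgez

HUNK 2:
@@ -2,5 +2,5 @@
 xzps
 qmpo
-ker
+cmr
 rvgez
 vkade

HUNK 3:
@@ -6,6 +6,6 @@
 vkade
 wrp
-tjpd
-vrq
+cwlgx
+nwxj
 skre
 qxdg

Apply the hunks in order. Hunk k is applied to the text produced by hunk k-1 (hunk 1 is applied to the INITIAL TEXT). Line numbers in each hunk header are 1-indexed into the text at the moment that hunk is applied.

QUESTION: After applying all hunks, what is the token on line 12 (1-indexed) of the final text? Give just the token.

Hunk 1: at line 3 remove [dvm] add [ker] -> 14 lines: czzzl xzps qmpo ker rvgez vkade wrp tjpd vrq skre qxdg gbuqo yhhx jkhvu
Hunk 2: at line 2 remove [ker] add [cmr] -> 14 lines: czzzl xzps qmpo cmr rvgez vkade wrp tjpd vrq skre qxdg gbuqo yhhx jkhvu
Hunk 3: at line 6 remove [tjpd,vrq] add [cwlgx,nwxj] -> 14 lines: czzzl xzps qmpo cmr rvgez vkade wrp cwlgx nwxj skre qxdg gbuqo yhhx jkhvu
Final line 12: gbuqo

Answer: gbuqo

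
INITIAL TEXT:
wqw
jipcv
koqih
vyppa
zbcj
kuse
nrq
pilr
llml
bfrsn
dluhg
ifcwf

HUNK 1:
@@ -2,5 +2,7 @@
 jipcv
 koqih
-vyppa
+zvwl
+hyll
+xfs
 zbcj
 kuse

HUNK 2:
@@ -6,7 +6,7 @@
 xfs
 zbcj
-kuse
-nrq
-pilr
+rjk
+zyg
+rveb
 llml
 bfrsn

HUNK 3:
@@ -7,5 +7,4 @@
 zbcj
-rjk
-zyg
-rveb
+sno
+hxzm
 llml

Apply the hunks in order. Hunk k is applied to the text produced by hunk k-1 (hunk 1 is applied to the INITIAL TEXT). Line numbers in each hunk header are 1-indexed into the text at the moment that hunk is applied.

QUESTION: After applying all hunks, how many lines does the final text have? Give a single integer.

Answer: 13

Derivation:
Hunk 1: at line 2 remove [vyppa] add [zvwl,hyll,xfs] -> 14 lines: wqw jipcv koqih zvwl hyll xfs zbcj kuse nrq pilr llml bfrsn dluhg ifcwf
Hunk 2: at line 6 remove [kuse,nrq,pilr] add [rjk,zyg,rveb] -> 14 lines: wqw jipcv koqih zvwl hyll xfs zbcj rjk zyg rveb llml bfrsn dluhg ifcwf
Hunk 3: at line 7 remove [rjk,zyg,rveb] add [sno,hxzm] -> 13 lines: wqw jipcv koqih zvwl hyll xfs zbcj sno hxzm llml bfrsn dluhg ifcwf
Final line count: 13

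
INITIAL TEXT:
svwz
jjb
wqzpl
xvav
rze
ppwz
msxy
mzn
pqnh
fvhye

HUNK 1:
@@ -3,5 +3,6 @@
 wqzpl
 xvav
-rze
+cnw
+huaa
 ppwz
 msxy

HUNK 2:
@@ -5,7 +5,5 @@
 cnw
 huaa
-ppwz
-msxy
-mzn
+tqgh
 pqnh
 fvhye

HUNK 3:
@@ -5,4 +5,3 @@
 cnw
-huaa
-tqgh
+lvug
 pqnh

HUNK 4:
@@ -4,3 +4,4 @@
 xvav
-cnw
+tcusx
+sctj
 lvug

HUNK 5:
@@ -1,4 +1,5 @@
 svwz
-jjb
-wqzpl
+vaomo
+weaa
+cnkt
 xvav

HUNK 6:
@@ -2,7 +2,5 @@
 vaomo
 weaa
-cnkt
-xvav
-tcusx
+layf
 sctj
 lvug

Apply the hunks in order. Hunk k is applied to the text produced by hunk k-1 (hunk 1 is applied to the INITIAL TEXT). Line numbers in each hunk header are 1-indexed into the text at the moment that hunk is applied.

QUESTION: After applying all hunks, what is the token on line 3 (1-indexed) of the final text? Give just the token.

Answer: weaa

Derivation:
Hunk 1: at line 3 remove [rze] add [cnw,huaa] -> 11 lines: svwz jjb wqzpl xvav cnw huaa ppwz msxy mzn pqnh fvhye
Hunk 2: at line 5 remove [ppwz,msxy,mzn] add [tqgh] -> 9 lines: svwz jjb wqzpl xvav cnw huaa tqgh pqnh fvhye
Hunk 3: at line 5 remove [huaa,tqgh] add [lvug] -> 8 lines: svwz jjb wqzpl xvav cnw lvug pqnh fvhye
Hunk 4: at line 4 remove [cnw] add [tcusx,sctj] -> 9 lines: svwz jjb wqzpl xvav tcusx sctj lvug pqnh fvhye
Hunk 5: at line 1 remove [jjb,wqzpl] add [vaomo,weaa,cnkt] -> 10 lines: svwz vaomo weaa cnkt xvav tcusx sctj lvug pqnh fvhye
Hunk 6: at line 2 remove [cnkt,xvav,tcusx] add [layf] -> 8 lines: svwz vaomo weaa layf sctj lvug pqnh fvhye
Final line 3: weaa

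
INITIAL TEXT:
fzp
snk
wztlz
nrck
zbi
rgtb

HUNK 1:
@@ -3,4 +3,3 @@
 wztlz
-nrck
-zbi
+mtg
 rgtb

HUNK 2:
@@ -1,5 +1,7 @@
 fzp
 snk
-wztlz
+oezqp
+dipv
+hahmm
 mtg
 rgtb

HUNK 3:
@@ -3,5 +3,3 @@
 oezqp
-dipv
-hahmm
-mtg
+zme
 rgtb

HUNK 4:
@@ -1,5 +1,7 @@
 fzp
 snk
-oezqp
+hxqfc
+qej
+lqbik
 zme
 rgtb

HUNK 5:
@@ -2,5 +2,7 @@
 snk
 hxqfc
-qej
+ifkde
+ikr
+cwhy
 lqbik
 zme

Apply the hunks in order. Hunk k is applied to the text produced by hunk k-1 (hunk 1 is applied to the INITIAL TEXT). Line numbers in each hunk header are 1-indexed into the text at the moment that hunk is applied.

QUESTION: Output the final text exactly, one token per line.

Hunk 1: at line 3 remove [nrck,zbi] add [mtg] -> 5 lines: fzp snk wztlz mtg rgtb
Hunk 2: at line 1 remove [wztlz] add [oezqp,dipv,hahmm] -> 7 lines: fzp snk oezqp dipv hahmm mtg rgtb
Hunk 3: at line 3 remove [dipv,hahmm,mtg] add [zme] -> 5 lines: fzp snk oezqp zme rgtb
Hunk 4: at line 1 remove [oezqp] add [hxqfc,qej,lqbik] -> 7 lines: fzp snk hxqfc qej lqbik zme rgtb
Hunk 5: at line 2 remove [qej] add [ifkde,ikr,cwhy] -> 9 lines: fzp snk hxqfc ifkde ikr cwhy lqbik zme rgtb

Answer: fzp
snk
hxqfc
ifkde
ikr
cwhy
lqbik
zme
rgtb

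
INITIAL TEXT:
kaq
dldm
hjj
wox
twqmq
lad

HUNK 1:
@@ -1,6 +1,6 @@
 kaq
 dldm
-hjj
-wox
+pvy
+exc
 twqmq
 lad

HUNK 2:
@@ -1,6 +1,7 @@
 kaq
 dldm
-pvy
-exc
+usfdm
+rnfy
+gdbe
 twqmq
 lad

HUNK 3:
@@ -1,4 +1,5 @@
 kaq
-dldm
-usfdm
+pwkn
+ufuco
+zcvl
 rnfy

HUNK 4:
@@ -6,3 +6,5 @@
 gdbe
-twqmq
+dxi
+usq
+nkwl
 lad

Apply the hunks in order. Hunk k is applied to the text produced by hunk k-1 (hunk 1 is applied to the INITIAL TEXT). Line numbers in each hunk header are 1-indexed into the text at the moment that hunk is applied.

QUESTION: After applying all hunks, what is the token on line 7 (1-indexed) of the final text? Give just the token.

Answer: dxi

Derivation:
Hunk 1: at line 1 remove [hjj,wox] add [pvy,exc] -> 6 lines: kaq dldm pvy exc twqmq lad
Hunk 2: at line 1 remove [pvy,exc] add [usfdm,rnfy,gdbe] -> 7 lines: kaq dldm usfdm rnfy gdbe twqmq lad
Hunk 3: at line 1 remove [dldm,usfdm] add [pwkn,ufuco,zcvl] -> 8 lines: kaq pwkn ufuco zcvl rnfy gdbe twqmq lad
Hunk 4: at line 6 remove [twqmq] add [dxi,usq,nkwl] -> 10 lines: kaq pwkn ufuco zcvl rnfy gdbe dxi usq nkwl lad
Final line 7: dxi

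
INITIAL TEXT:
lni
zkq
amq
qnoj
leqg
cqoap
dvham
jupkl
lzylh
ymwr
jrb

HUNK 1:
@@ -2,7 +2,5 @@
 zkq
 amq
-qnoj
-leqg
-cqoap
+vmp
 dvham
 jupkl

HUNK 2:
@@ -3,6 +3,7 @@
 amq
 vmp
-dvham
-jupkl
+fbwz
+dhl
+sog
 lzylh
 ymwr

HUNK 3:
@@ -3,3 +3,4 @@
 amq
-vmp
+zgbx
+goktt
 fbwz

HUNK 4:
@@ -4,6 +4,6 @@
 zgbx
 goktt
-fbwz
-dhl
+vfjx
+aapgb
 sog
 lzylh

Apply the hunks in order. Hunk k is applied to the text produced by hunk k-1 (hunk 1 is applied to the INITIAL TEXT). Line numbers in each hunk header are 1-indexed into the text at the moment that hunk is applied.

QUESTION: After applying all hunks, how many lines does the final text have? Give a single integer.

Hunk 1: at line 2 remove [qnoj,leqg,cqoap] add [vmp] -> 9 lines: lni zkq amq vmp dvham jupkl lzylh ymwr jrb
Hunk 2: at line 3 remove [dvham,jupkl] add [fbwz,dhl,sog] -> 10 lines: lni zkq amq vmp fbwz dhl sog lzylh ymwr jrb
Hunk 3: at line 3 remove [vmp] add [zgbx,goktt] -> 11 lines: lni zkq amq zgbx goktt fbwz dhl sog lzylh ymwr jrb
Hunk 4: at line 4 remove [fbwz,dhl] add [vfjx,aapgb] -> 11 lines: lni zkq amq zgbx goktt vfjx aapgb sog lzylh ymwr jrb
Final line count: 11

Answer: 11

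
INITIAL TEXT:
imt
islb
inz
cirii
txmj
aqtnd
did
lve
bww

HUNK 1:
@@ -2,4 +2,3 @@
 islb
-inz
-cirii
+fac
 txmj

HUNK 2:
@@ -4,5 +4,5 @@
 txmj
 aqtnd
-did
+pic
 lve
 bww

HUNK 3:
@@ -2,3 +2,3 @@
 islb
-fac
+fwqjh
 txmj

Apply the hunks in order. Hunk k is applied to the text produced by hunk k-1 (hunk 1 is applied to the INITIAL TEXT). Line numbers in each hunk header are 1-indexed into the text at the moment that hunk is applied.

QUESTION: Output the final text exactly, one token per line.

Answer: imt
islb
fwqjh
txmj
aqtnd
pic
lve
bww

Derivation:
Hunk 1: at line 2 remove [inz,cirii] add [fac] -> 8 lines: imt islb fac txmj aqtnd did lve bww
Hunk 2: at line 4 remove [did] add [pic] -> 8 lines: imt islb fac txmj aqtnd pic lve bww
Hunk 3: at line 2 remove [fac] add [fwqjh] -> 8 lines: imt islb fwqjh txmj aqtnd pic lve bww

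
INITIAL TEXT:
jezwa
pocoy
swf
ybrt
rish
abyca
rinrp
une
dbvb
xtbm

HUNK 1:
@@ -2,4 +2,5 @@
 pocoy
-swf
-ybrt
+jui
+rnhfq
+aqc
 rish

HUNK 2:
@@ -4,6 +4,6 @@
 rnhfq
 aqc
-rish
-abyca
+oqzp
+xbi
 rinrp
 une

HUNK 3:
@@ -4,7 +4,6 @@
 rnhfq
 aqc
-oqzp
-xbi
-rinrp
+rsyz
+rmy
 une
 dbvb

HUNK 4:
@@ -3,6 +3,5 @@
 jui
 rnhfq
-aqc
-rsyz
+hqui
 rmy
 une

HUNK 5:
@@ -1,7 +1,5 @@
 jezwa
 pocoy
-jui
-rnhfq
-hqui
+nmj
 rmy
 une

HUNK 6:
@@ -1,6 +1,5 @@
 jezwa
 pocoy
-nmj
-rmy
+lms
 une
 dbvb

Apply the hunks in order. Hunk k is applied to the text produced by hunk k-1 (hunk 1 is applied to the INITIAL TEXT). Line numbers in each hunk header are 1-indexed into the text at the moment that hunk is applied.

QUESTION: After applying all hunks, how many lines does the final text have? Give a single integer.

Hunk 1: at line 2 remove [swf,ybrt] add [jui,rnhfq,aqc] -> 11 lines: jezwa pocoy jui rnhfq aqc rish abyca rinrp une dbvb xtbm
Hunk 2: at line 4 remove [rish,abyca] add [oqzp,xbi] -> 11 lines: jezwa pocoy jui rnhfq aqc oqzp xbi rinrp une dbvb xtbm
Hunk 3: at line 4 remove [oqzp,xbi,rinrp] add [rsyz,rmy] -> 10 lines: jezwa pocoy jui rnhfq aqc rsyz rmy une dbvb xtbm
Hunk 4: at line 3 remove [aqc,rsyz] add [hqui] -> 9 lines: jezwa pocoy jui rnhfq hqui rmy une dbvb xtbm
Hunk 5: at line 1 remove [jui,rnhfq,hqui] add [nmj] -> 7 lines: jezwa pocoy nmj rmy une dbvb xtbm
Hunk 6: at line 1 remove [nmj,rmy] add [lms] -> 6 lines: jezwa pocoy lms une dbvb xtbm
Final line count: 6

Answer: 6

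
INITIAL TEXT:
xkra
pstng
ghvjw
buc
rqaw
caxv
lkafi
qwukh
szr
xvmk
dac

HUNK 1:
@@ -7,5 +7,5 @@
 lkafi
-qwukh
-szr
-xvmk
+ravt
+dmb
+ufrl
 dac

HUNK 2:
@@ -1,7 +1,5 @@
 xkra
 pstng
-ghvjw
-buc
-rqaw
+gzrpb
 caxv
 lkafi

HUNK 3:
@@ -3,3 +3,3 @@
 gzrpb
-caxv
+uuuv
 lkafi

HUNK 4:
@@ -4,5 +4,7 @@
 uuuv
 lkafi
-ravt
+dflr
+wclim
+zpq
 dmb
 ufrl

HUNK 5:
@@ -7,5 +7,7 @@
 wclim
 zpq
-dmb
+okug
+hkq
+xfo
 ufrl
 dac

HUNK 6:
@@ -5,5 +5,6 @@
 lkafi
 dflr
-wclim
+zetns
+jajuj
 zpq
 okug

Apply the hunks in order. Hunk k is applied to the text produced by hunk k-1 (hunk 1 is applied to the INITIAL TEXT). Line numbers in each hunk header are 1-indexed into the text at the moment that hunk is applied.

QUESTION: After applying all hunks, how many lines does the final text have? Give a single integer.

Hunk 1: at line 7 remove [qwukh,szr,xvmk] add [ravt,dmb,ufrl] -> 11 lines: xkra pstng ghvjw buc rqaw caxv lkafi ravt dmb ufrl dac
Hunk 2: at line 1 remove [ghvjw,buc,rqaw] add [gzrpb] -> 9 lines: xkra pstng gzrpb caxv lkafi ravt dmb ufrl dac
Hunk 3: at line 3 remove [caxv] add [uuuv] -> 9 lines: xkra pstng gzrpb uuuv lkafi ravt dmb ufrl dac
Hunk 4: at line 4 remove [ravt] add [dflr,wclim,zpq] -> 11 lines: xkra pstng gzrpb uuuv lkafi dflr wclim zpq dmb ufrl dac
Hunk 5: at line 7 remove [dmb] add [okug,hkq,xfo] -> 13 lines: xkra pstng gzrpb uuuv lkafi dflr wclim zpq okug hkq xfo ufrl dac
Hunk 6: at line 5 remove [wclim] add [zetns,jajuj] -> 14 lines: xkra pstng gzrpb uuuv lkafi dflr zetns jajuj zpq okug hkq xfo ufrl dac
Final line count: 14

Answer: 14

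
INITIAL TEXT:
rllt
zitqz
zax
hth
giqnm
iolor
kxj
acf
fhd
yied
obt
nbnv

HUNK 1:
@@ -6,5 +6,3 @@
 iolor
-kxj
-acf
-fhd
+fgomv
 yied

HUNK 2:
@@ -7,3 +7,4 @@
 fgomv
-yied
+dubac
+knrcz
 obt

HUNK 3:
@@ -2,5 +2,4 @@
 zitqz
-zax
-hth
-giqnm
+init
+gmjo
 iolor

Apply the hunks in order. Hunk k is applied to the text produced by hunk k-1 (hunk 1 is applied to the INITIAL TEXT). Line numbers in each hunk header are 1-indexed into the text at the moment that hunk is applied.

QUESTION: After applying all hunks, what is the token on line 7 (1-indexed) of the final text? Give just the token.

Hunk 1: at line 6 remove [kxj,acf,fhd] add [fgomv] -> 10 lines: rllt zitqz zax hth giqnm iolor fgomv yied obt nbnv
Hunk 2: at line 7 remove [yied] add [dubac,knrcz] -> 11 lines: rllt zitqz zax hth giqnm iolor fgomv dubac knrcz obt nbnv
Hunk 3: at line 2 remove [zax,hth,giqnm] add [init,gmjo] -> 10 lines: rllt zitqz init gmjo iolor fgomv dubac knrcz obt nbnv
Final line 7: dubac

Answer: dubac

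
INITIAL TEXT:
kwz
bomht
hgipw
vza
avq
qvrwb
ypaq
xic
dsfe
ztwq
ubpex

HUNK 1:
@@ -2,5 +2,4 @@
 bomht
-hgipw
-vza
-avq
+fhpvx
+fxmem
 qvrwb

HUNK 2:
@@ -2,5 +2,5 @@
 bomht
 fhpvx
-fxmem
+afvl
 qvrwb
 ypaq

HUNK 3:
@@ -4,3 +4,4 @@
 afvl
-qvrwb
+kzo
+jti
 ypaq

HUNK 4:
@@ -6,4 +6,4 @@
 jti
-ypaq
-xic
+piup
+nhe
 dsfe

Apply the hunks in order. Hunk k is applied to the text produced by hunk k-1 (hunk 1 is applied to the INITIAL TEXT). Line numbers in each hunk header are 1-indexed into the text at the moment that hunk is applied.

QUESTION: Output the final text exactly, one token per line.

Hunk 1: at line 2 remove [hgipw,vza,avq] add [fhpvx,fxmem] -> 10 lines: kwz bomht fhpvx fxmem qvrwb ypaq xic dsfe ztwq ubpex
Hunk 2: at line 2 remove [fxmem] add [afvl] -> 10 lines: kwz bomht fhpvx afvl qvrwb ypaq xic dsfe ztwq ubpex
Hunk 3: at line 4 remove [qvrwb] add [kzo,jti] -> 11 lines: kwz bomht fhpvx afvl kzo jti ypaq xic dsfe ztwq ubpex
Hunk 4: at line 6 remove [ypaq,xic] add [piup,nhe] -> 11 lines: kwz bomht fhpvx afvl kzo jti piup nhe dsfe ztwq ubpex

Answer: kwz
bomht
fhpvx
afvl
kzo
jti
piup
nhe
dsfe
ztwq
ubpex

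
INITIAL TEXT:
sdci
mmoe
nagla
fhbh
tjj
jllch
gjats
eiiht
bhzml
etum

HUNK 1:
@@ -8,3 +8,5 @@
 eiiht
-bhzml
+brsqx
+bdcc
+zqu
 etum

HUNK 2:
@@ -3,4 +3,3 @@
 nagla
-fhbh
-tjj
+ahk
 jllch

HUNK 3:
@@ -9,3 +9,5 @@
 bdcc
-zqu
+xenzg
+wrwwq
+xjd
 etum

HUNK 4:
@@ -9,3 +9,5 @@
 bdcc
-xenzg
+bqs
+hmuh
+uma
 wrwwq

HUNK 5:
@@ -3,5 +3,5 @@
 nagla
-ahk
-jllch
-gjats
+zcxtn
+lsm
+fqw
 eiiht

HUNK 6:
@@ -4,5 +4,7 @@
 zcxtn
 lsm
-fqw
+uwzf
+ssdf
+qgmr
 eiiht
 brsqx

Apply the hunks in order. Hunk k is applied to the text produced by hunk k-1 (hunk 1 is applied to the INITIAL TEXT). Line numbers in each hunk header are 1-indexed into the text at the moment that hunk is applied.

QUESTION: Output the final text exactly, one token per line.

Answer: sdci
mmoe
nagla
zcxtn
lsm
uwzf
ssdf
qgmr
eiiht
brsqx
bdcc
bqs
hmuh
uma
wrwwq
xjd
etum

Derivation:
Hunk 1: at line 8 remove [bhzml] add [brsqx,bdcc,zqu] -> 12 lines: sdci mmoe nagla fhbh tjj jllch gjats eiiht brsqx bdcc zqu etum
Hunk 2: at line 3 remove [fhbh,tjj] add [ahk] -> 11 lines: sdci mmoe nagla ahk jllch gjats eiiht brsqx bdcc zqu etum
Hunk 3: at line 9 remove [zqu] add [xenzg,wrwwq,xjd] -> 13 lines: sdci mmoe nagla ahk jllch gjats eiiht brsqx bdcc xenzg wrwwq xjd etum
Hunk 4: at line 9 remove [xenzg] add [bqs,hmuh,uma] -> 15 lines: sdci mmoe nagla ahk jllch gjats eiiht brsqx bdcc bqs hmuh uma wrwwq xjd etum
Hunk 5: at line 3 remove [ahk,jllch,gjats] add [zcxtn,lsm,fqw] -> 15 lines: sdci mmoe nagla zcxtn lsm fqw eiiht brsqx bdcc bqs hmuh uma wrwwq xjd etum
Hunk 6: at line 4 remove [fqw] add [uwzf,ssdf,qgmr] -> 17 lines: sdci mmoe nagla zcxtn lsm uwzf ssdf qgmr eiiht brsqx bdcc bqs hmuh uma wrwwq xjd etum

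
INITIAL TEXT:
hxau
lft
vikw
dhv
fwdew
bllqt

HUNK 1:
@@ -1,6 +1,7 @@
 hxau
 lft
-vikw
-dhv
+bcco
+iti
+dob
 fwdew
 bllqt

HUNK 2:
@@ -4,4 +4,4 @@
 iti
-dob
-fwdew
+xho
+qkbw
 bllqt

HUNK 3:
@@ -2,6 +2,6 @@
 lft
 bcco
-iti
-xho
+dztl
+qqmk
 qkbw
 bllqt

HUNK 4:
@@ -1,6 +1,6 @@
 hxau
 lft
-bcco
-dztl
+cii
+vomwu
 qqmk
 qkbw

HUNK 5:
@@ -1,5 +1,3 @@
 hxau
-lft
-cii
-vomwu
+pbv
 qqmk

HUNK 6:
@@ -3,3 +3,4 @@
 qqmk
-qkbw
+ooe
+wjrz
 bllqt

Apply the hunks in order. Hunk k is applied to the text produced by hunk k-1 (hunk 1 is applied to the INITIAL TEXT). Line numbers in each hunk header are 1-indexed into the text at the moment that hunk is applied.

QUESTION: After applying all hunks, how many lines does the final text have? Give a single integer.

Answer: 6

Derivation:
Hunk 1: at line 1 remove [vikw,dhv] add [bcco,iti,dob] -> 7 lines: hxau lft bcco iti dob fwdew bllqt
Hunk 2: at line 4 remove [dob,fwdew] add [xho,qkbw] -> 7 lines: hxau lft bcco iti xho qkbw bllqt
Hunk 3: at line 2 remove [iti,xho] add [dztl,qqmk] -> 7 lines: hxau lft bcco dztl qqmk qkbw bllqt
Hunk 4: at line 1 remove [bcco,dztl] add [cii,vomwu] -> 7 lines: hxau lft cii vomwu qqmk qkbw bllqt
Hunk 5: at line 1 remove [lft,cii,vomwu] add [pbv] -> 5 lines: hxau pbv qqmk qkbw bllqt
Hunk 6: at line 3 remove [qkbw] add [ooe,wjrz] -> 6 lines: hxau pbv qqmk ooe wjrz bllqt
Final line count: 6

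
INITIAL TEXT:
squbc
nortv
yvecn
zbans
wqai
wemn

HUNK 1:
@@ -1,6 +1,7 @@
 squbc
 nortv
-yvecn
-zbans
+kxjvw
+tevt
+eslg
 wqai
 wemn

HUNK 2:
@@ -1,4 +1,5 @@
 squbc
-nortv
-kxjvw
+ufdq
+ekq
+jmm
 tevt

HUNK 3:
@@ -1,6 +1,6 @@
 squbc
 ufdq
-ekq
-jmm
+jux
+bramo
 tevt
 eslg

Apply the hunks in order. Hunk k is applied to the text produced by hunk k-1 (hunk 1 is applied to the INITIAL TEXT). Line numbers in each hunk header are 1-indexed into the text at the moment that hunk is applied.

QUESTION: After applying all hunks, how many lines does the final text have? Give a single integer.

Hunk 1: at line 1 remove [yvecn,zbans] add [kxjvw,tevt,eslg] -> 7 lines: squbc nortv kxjvw tevt eslg wqai wemn
Hunk 2: at line 1 remove [nortv,kxjvw] add [ufdq,ekq,jmm] -> 8 lines: squbc ufdq ekq jmm tevt eslg wqai wemn
Hunk 3: at line 1 remove [ekq,jmm] add [jux,bramo] -> 8 lines: squbc ufdq jux bramo tevt eslg wqai wemn
Final line count: 8

Answer: 8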